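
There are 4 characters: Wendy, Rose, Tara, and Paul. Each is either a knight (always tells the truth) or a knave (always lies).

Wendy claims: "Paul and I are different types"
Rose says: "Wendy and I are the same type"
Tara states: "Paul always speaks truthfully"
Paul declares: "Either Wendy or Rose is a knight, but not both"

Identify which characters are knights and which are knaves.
Wendy is a knight.
Rose is a knight.
Tara is a knave.
Paul is a knave.

Verification:
- Wendy (knight) says "Paul and I are different types" - this is TRUE because Wendy is a knight and Paul is a knave.
- Rose (knight) says "Wendy and I are the same type" - this is TRUE because Rose is a knight and Wendy is a knight.
- Tara (knave) says "Paul always speaks truthfully" - this is FALSE (a lie) because Paul is a knave.
- Paul (knave) says "Either Wendy or Rose is a knight, but not both" - this is FALSE (a lie) because Wendy is a knight and Rose is a knight.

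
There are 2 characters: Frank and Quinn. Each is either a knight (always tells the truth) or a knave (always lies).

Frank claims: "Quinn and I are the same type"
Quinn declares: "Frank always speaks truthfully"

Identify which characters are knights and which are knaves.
Frank is a knight.
Quinn is a knight.

Verification:
- Frank (knight) says "Quinn and I are the same type" - this is TRUE because Frank is a knight and Quinn is a knight.
- Quinn (knight) says "Frank always speaks truthfully" - this is TRUE because Frank is a knight.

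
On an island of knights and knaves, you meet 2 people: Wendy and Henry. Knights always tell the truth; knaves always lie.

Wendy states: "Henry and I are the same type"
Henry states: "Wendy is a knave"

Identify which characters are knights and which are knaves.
Wendy is a knave.
Henry is a knight.

Verification:
- Wendy (knave) says "Henry and I are the same type" - this is FALSE (a lie) because Wendy is a knave and Henry is a knight.
- Henry (knight) says "Wendy is a knave" - this is TRUE because Wendy is a knave.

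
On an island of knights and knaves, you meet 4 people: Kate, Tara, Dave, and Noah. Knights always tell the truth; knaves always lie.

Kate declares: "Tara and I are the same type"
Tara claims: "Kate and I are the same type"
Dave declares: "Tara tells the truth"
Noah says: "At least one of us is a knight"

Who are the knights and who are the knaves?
Kate is a knight.
Tara is a knight.
Dave is a knight.
Noah is a knight.

Verification:
- Kate (knight) says "Tara and I are the same type" - this is TRUE because Kate is a knight and Tara is a knight.
- Tara (knight) says "Kate and I are the same type" - this is TRUE because Tara is a knight and Kate is a knight.
- Dave (knight) says "Tara tells the truth" - this is TRUE because Tara is a knight.
- Noah (knight) says "At least one of us is a knight" - this is TRUE because Kate, Tara, Dave, and Noah are knights.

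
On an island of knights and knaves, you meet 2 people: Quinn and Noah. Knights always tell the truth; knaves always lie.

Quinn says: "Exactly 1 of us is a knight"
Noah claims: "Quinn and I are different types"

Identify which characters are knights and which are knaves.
Quinn is a knave.
Noah is a knave.

Verification:
- Quinn (knave) says "Exactly 1 of us is a knight" - this is FALSE (a lie) because there are 0 knights.
- Noah (knave) says "Quinn and I are different types" - this is FALSE (a lie) because Noah is a knave and Quinn is a knave.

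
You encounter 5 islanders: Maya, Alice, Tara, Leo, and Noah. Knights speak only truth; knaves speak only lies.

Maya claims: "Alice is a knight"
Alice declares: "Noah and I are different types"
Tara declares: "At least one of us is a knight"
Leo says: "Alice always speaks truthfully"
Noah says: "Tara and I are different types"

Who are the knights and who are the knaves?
Maya is a knave.
Alice is a knave.
Tara is a knave.
Leo is a knave.
Noah is a knave.

Verification:
- Maya (knave) says "Alice is a knight" - this is FALSE (a lie) because Alice is a knave.
- Alice (knave) says "Noah and I are different types" - this is FALSE (a lie) because Alice is a knave and Noah is a knave.
- Tara (knave) says "At least one of us is a knight" - this is FALSE (a lie) because no one is a knight.
- Leo (knave) says "Alice always speaks truthfully" - this is FALSE (a lie) because Alice is a knave.
- Noah (knave) says "Tara and I are different types" - this is FALSE (a lie) because Noah is a knave and Tara is a knave.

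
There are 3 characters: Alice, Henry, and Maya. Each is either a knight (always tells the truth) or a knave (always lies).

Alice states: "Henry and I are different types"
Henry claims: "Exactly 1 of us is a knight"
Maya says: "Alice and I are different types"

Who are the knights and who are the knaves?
Alice is a knave.
Henry is a knave.
Maya is a knave.

Verification:
- Alice (knave) says "Henry and I are different types" - this is FALSE (a lie) because Alice is a knave and Henry is a knave.
- Henry (knave) says "Exactly 1 of us is a knight" - this is FALSE (a lie) because there are 0 knights.
- Maya (knave) says "Alice and I are different types" - this is FALSE (a lie) because Maya is a knave and Alice is a knave.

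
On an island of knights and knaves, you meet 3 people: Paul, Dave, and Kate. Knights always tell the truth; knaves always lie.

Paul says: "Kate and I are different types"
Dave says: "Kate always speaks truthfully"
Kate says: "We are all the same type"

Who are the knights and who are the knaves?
Paul is a knight.
Dave is a knave.
Kate is a knave.

Verification:
- Paul (knight) says "Kate and I are different types" - this is TRUE because Paul is a knight and Kate is a knave.
- Dave (knave) says "Kate always speaks truthfully" - this is FALSE (a lie) because Kate is a knave.
- Kate (knave) says "We are all the same type" - this is FALSE (a lie) because Paul is a knight and Dave and Kate are knaves.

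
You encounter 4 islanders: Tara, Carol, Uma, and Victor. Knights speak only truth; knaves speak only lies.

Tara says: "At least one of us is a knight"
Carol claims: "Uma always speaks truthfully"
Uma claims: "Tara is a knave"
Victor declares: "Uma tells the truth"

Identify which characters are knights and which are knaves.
Tara is a knight.
Carol is a knave.
Uma is a knave.
Victor is a knave.

Verification:
- Tara (knight) says "At least one of us is a knight" - this is TRUE because Tara is a knight.
- Carol (knave) says "Uma always speaks truthfully" - this is FALSE (a lie) because Uma is a knave.
- Uma (knave) says "Tara is a knave" - this is FALSE (a lie) because Tara is a knight.
- Victor (knave) says "Uma tells the truth" - this is FALSE (a lie) because Uma is a knave.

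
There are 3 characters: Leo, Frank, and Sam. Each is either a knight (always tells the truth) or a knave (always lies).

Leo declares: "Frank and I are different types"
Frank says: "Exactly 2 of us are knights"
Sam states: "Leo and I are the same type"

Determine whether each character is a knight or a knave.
Leo is a knight.
Frank is a knave.
Sam is a knave.

Verification:
- Leo (knight) says "Frank and I are different types" - this is TRUE because Leo is a knight and Frank is a knave.
- Frank (knave) says "Exactly 2 of us are knights" - this is FALSE (a lie) because there are 1 knights.
- Sam (knave) says "Leo and I are the same type" - this is FALSE (a lie) because Sam is a knave and Leo is a knight.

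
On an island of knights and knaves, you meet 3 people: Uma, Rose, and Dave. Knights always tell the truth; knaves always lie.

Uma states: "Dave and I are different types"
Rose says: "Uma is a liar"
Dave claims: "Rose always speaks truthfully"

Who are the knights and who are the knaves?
Uma is a knight.
Rose is a knave.
Dave is a knave.

Verification:
- Uma (knight) says "Dave and I are different types" - this is TRUE because Uma is a knight and Dave is a knave.
- Rose (knave) says "Uma is a liar" - this is FALSE (a lie) because Uma is a knight.
- Dave (knave) says "Rose always speaks truthfully" - this is FALSE (a lie) because Rose is a knave.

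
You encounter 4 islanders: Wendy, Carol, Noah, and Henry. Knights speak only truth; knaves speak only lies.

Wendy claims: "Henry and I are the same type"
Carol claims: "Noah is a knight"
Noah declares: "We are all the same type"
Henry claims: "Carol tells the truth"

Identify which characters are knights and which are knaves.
Wendy is a knight.
Carol is a knight.
Noah is a knight.
Henry is a knight.

Verification:
- Wendy (knight) says "Henry and I are the same type" - this is TRUE because Wendy is a knight and Henry is a knight.
- Carol (knight) says "Noah is a knight" - this is TRUE because Noah is a knight.
- Noah (knight) says "We are all the same type" - this is TRUE because Wendy, Carol, Noah, and Henry are knights.
- Henry (knight) says "Carol tells the truth" - this is TRUE because Carol is a knight.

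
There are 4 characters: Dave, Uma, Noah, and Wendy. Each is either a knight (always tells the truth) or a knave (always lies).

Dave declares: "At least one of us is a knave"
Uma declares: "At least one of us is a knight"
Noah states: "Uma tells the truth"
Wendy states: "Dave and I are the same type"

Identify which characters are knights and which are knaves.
Dave is a knight.
Uma is a knight.
Noah is a knight.
Wendy is a knave.

Verification:
- Dave (knight) says "At least one of us is a knave" - this is TRUE because Wendy is a knave.
- Uma (knight) says "At least one of us is a knight" - this is TRUE because Dave, Uma, and Noah are knights.
- Noah (knight) says "Uma tells the truth" - this is TRUE because Uma is a knight.
- Wendy (knave) says "Dave and I are the same type" - this is FALSE (a lie) because Wendy is a knave and Dave is a knight.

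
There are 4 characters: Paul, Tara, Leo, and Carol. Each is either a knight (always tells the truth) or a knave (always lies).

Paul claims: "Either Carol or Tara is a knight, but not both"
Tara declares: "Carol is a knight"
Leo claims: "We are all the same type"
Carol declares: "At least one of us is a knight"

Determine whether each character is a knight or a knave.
Paul is a knave.
Tara is a knight.
Leo is a knave.
Carol is a knight.

Verification:
- Paul (knave) says "Either Carol or Tara is a knight, but not both" - this is FALSE (a lie) because Carol is a knight and Tara is a knight.
- Tara (knight) says "Carol is a knight" - this is TRUE because Carol is a knight.
- Leo (knave) says "We are all the same type" - this is FALSE (a lie) because Tara and Carol are knights and Paul and Leo are knaves.
- Carol (knight) says "At least one of us is a knight" - this is TRUE because Tara and Carol are knights.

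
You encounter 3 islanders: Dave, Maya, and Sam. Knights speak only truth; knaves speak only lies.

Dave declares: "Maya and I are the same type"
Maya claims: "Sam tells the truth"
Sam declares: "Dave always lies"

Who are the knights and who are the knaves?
Dave is a knave.
Maya is a knight.
Sam is a knight.

Verification:
- Dave (knave) says "Maya and I are the same type" - this is FALSE (a lie) because Dave is a knave and Maya is a knight.
- Maya (knight) says "Sam tells the truth" - this is TRUE because Sam is a knight.
- Sam (knight) says "Dave always lies" - this is TRUE because Dave is a knave.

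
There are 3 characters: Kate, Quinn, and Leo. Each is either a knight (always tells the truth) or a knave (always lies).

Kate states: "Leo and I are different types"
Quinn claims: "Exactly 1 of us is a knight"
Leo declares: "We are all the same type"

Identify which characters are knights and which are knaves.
Kate is a knave.
Quinn is a knight.
Leo is a knave.

Verification:
- Kate (knave) says "Leo and I are different types" - this is FALSE (a lie) because Kate is a knave and Leo is a knave.
- Quinn (knight) says "Exactly 1 of us is a knight" - this is TRUE because there are 1 knights.
- Leo (knave) says "We are all the same type" - this is FALSE (a lie) because Quinn is a knight and Kate and Leo are knaves.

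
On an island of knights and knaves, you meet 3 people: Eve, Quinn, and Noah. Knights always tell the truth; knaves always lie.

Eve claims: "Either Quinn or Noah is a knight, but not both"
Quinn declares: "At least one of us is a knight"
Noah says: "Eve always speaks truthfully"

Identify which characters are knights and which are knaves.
Eve is a knave.
Quinn is a knave.
Noah is a knave.

Verification:
- Eve (knave) says "Either Quinn or Noah is a knight, but not both" - this is FALSE (a lie) because Quinn is a knave and Noah is a knave.
- Quinn (knave) says "At least one of us is a knight" - this is FALSE (a lie) because no one is a knight.
- Noah (knave) says "Eve always speaks truthfully" - this is FALSE (a lie) because Eve is a knave.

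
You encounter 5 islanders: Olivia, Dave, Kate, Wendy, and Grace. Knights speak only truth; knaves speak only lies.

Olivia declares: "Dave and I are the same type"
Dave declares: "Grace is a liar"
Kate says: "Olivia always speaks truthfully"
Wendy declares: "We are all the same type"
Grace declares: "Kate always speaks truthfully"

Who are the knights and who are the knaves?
Olivia is a knave.
Dave is a knight.
Kate is a knave.
Wendy is a knave.
Grace is a knave.

Verification:
- Olivia (knave) says "Dave and I are the same type" - this is FALSE (a lie) because Olivia is a knave and Dave is a knight.
- Dave (knight) says "Grace is a liar" - this is TRUE because Grace is a knave.
- Kate (knave) says "Olivia always speaks truthfully" - this is FALSE (a lie) because Olivia is a knave.
- Wendy (knave) says "We are all the same type" - this is FALSE (a lie) because Dave is a knight and Olivia, Kate, Wendy, and Grace are knaves.
- Grace (knave) says "Kate always speaks truthfully" - this is FALSE (a lie) because Kate is a knave.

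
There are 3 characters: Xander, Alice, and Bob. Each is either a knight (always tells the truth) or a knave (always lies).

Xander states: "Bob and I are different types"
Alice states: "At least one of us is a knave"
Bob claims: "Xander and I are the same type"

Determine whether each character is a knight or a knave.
Xander is a knight.
Alice is a knight.
Bob is a knave.

Verification:
- Xander (knight) says "Bob and I are different types" - this is TRUE because Xander is a knight and Bob is a knave.
- Alice (knight) says "At least one of us is a knave" - this is TRUE because Bob is a knave.
- Bob (knave) says "Xander and I are the same type" - this is FALSE (a lie) because Bob is a knave and Xander is a knight.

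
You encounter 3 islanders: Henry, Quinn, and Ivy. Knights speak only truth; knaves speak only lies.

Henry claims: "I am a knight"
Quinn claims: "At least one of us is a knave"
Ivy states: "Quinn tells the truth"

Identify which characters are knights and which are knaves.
Henry is a knave.
Quinn is a knight.
Ivy is a knight.

Verification:
- Henry (knave) says "I am a knight" - this is FALSE (a lie) because Henry is a knave.
- Quinn (knight) says "At least one of us is a knave" - this is TRUE because Henry is a knave.
- Ivy (knight) says "Quinn tells the truth" - this is TRUE because Quinn is a knight.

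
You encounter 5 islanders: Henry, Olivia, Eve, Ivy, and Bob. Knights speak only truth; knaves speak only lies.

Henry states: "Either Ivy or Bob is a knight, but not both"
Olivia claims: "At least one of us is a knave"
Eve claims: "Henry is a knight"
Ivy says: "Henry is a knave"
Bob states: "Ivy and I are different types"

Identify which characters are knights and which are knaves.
Henry is a knight.
Olivia is a knight.
Eve is a knight.
Ivy is a knave.
Bob is a knight.

Verification:
- Henry (knight) says "Either Ivy or Bob is a knight, but not both" - this is TRUE because Ivy is a knave and Bob is a knight.
- Olivia (knight) says "At least one of us is a knave" - this is TRUE because Ivy is a knave.
- Eve (knight) says "Henry is a knight" - this is TRUE because Henry is a knight.
- Ivy (knave) says "Henry is a knave" - this is FALSE (a lie) because Henry is a knight.
- Bob (knight) says "Ivy and I are different types" - this is TRUE because Bob is a knight and Ivy is a knave.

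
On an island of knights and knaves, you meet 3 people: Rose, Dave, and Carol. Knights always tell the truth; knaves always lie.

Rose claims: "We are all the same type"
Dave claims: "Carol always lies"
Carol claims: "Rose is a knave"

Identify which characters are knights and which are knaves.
Rose is a knave.
Dave is a knave.
Carol is a knight.

Verification:
- Rose (knave) says "We are all the same type" - this is FALSE (a lie) because Carol is a knight and Rose and Dave are knaves.
- Dave (knave) says "Carol always lies" - this is FALSE (a lie) because Carol is a knight.
- Carol (knight) says "Rose is a knave" - this is TRUE because Rose is a knave.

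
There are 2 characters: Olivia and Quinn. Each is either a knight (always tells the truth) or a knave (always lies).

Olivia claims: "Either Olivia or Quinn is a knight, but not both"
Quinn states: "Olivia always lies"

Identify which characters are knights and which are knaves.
Olivia is a knight.
Quinn is a knave.

Verification:
- Olivia (knight) says "Either Olivia or Quinn is a knight, but not both" - this is TRUE because Olivia is a knight and Quinn is a knave.
- Quinn (knave) says "Olivia always lies" - this is FALSE (a lie) because Olivia is a knight.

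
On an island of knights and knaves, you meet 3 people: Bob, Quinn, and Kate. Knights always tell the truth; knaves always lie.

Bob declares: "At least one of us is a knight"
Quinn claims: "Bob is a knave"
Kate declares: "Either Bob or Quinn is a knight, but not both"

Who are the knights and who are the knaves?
Bob is a knight.
Quinn is a knave.
Kate is a knight.

Verification:
- Bob (knight) says "At least one of us is a knight" - this is TRUE because Bob and Kate are knights.
- Quinn (knave) says "Bob is a knave" - this is FALSE (a lie) because Bob is a knight.
- Kate (knight) says "Either Bob or Quinn is a knight, but not both" - this is TRUE because Bob is a knight and Quinn is a knave.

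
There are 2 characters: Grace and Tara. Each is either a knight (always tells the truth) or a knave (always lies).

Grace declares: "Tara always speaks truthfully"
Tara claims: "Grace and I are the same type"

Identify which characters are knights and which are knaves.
Grace is a knight.
Tara is a knight.

Verification:
- Grace (knight) says "Tara always speaks truthfully" - this is TRUE because Tara is a knight.
- Tara (knight) says "Grace and I are the same type" - this is TRUE because Tara is a knight and Grace is a knight.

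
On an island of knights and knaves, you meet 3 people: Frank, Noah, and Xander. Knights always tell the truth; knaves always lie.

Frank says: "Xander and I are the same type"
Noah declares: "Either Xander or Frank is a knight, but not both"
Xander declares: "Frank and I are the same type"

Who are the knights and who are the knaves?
Frank is a knight.
Noah is a knave.
Xander is a knight.

Verification:
- Frank (knight) says "Xander and I are the same type" - this is TRUE because Frank is a knight and Xander is a knight.
- Noah (knave) says "Either Xander or Frank is a knight, but not both" - this is FALSE (a lie) because Xander is a knight and Frank is a knight.
- Xander (knight) says "Frank and I are the same type" - this is TRUE because Xander is a knight and Frank is a knight.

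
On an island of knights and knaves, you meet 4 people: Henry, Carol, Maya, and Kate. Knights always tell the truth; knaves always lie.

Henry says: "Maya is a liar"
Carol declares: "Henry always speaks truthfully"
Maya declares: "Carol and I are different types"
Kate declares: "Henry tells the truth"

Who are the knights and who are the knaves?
Henry is a knave.
Carol is a knave.
Maya is a knight.
Kate is a knave.

Verification:
- Henry (knave) says "Maya is a liar" - this is FALSE (a lie) because Maya is a knight.
- Carol (knave) says "Henry always speaks truthfully" - this is FALSE (a lie) because Henry is a knave.
- Maya (knight) says "Carol and I are different types" - this is TRUE because Maya is a knight and Carol is a knave.
- Kate (knave) says "Henry tells the truth" - this is FALSE (a lie) because Henry is a knave.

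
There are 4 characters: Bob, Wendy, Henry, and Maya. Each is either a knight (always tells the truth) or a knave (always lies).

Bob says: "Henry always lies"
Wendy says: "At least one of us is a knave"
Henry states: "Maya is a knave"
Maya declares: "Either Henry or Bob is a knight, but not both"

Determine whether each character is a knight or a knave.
Bob is a knight.
Wendy is a knight.
Henry is a knave.
Maya is a knight.

Verification:
- Bob (knight) says "Henry always lies" - this is TRUE because Henry is a knave.
- Wendy (knight) says "At least one of us is a knave" - this is TRUE because Henry is a knave.
- Henry (knave) says "Maya is a knave" - this is FALSE (a lie) because Maya is a knight.
- Maya (knight) says "Either Henry or Bob is a knight, but not both" - this is TRUE because Henry is a knave and Bob is a knight.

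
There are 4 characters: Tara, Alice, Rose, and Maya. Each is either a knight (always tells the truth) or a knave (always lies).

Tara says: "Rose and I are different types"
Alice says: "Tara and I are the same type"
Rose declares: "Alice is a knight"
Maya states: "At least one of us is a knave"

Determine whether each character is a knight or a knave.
Tara is a knight.
Alice is a knave.
Rose is a knave.
Maya is a knight.

Verification:
- Tara (knight) says "Rose and I are different types" - this is TRUE because Tara is a knight and Rose is a knave.
- Alice (knave) says "Tara and I are the same type" - this is FALSE (a lie) because Alice is a knave and Tara is a knight.
- Rose (knave) says "Alice is a knight" - this is FALSE (a lie) because Alice is a knave.
- Maya (knight) says "At least one of us is a knave" - this is TRUE because Alice and Rose are knaves.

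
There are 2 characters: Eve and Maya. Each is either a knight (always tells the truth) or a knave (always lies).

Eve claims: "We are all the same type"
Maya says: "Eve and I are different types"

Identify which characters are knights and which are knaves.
Eve is a knave.
Maya is a knight.

Verification:
- Eve (knave) says "We are all the same type" - this is FALSE (a lie) because Maya is a knight and Eve is a knave.
- Maya (knight) says "Eve and I are different types" - this is TRUE because Maya is a knight and Eve is a knave.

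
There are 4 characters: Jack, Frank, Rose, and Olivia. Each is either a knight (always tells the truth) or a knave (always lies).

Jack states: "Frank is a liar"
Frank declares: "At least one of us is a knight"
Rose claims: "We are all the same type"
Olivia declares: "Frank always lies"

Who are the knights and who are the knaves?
Jack is a knave.
Frank is a knight.
Rose is a knave.
Olivia is a knave.

Verification:
- Jack (knave) says "Frank is a liar" - this is FALSE (a lie) because Frank is a knight.
- Frank (knight) says "At least one of us is a knight" - this is TRUE because Frank is a knight.
- Rose (knave) says "We are all the same type" - this is FALSE (a lie) because Frank is a knight and Jack, Rose, and Olivia are knaves.
- Olivia (knave) says "Frank always lies" - this is FALSE (a lie) because Frank is a knight.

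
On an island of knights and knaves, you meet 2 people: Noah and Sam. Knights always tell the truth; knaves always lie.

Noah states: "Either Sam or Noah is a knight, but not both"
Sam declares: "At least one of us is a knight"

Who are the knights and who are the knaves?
Noah is a knave.
Sam is a knave.

Verification:
- Noah (knave) says "Either Sam or Noah is a knight, but not both" - this is FALSE (a lie) because Sam is a knave and Noah is a knave.
- Sam (knave) says "At least one of us is a knight" - this is FALSE (a lie) because no one is a knight.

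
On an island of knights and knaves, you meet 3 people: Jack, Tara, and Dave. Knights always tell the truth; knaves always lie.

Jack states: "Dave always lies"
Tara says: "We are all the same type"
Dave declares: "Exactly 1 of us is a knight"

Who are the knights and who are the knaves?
Jack is a knave.
Tara is a knave.
Dave is a knight.

Verification:
- Jack (knave) says "Dave always lies" - this is FALSE (a lie) because Dave is a knight.
- Tara (knave) says "We are all the same type" - this is FALSE (a lie) because Dave is a knight and Jack and Tara are knaves.
- Dave (knight) says "Exactly 1 of us is a knight" - this is TRUE because there are 1 knights.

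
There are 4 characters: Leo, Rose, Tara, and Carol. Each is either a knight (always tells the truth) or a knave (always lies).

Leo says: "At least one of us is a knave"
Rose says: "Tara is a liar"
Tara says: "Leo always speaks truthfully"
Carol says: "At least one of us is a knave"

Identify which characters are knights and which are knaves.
Leo is a knight.
Rose is a knave.
Tara is a knight.
Carol is a knight.

Verification:
- Leo (knight) says "At least one of us is a knave" - this is TRUE because Rose is a knave.
- Rose (knave) says "Tara is a liar" - this is FALSE (a lie) because Tara is a knight.
- Tara (knight) says "Leo always speaks truthfully" - this is TRUE because Leo is a knight.
- Carol (knight) says "At least one of us is a knave" - this is TRUE because Rose is a knave.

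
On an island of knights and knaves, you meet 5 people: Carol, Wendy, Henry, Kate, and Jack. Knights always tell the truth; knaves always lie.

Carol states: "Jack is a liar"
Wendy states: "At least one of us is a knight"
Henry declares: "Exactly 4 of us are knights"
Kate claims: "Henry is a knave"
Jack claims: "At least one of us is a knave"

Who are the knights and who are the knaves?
Carol is a knave.
Wendy is a knight.
Henry is a knave.
Kate is a knight.
Jack is a knight.

Verification:
- Carol (knave) says "Jack is a liar" - this is FALSE (a lie) because Jack is a knight.
- Wendy (knight) says "At least one of us is a knight" - this is TRUE because Wendy, Kate, and Jack are knights.
- Henry (knave) says "Exactly 4 of us are knights" - this is FALSE (a lie) because there are 3 knights.
- Kate (knight) says "Henry is a knave" - this is TRUE because Henry is a knave.
- Jack (knight) says "At least one of us is a knave" - this is TRUE because Carol and Henry are knaves.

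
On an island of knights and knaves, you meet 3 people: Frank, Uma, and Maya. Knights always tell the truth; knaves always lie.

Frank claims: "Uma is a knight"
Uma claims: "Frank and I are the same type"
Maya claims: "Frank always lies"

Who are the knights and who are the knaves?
Frank is a knight.
Uma is a knight.
Maya is a knave.

Verification:
- Frank (knight) says "Uma is a knight" - this is TRUE because Uma is a knight.
- Uma (knight) says "Frank and I are the same type" - this is TRUE because Uma is a knight and Frank is a knight.
- Maya (knave) says "Frank always lies" - this is FALSE (a lie) because Frank is a knight.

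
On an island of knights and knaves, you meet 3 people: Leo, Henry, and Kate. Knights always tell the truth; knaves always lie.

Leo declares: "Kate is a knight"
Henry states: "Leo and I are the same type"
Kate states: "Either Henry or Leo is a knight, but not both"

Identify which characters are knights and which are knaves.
Leo is a knight.
Henry is a knave.
Kate is a knight.

Verification:
- Leo (knight) says "Kate is a knight" - this is TRUE because Kate is a knight.
- Henry (knave) says "Leo and I are the same type" - this is FALSE (a lie) because Henry is a knave and Leo is a knight.
- Kate (knight) says "Either Henry or Leo is a knight, but not both" - this is TRUE because Henry is a knave and Leo is a knight.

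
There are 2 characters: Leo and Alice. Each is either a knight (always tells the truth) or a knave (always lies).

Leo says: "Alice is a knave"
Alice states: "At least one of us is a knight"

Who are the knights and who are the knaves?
Leo is a knave.
Alice is a knight.

Verification:
- Leo (knave) says "Alice is a knave" - this is FALSE (a lie) because Alice is a knight.
- Alice (knight) says "At least one of us is a knight" - this is TRUE because Alice is a knight.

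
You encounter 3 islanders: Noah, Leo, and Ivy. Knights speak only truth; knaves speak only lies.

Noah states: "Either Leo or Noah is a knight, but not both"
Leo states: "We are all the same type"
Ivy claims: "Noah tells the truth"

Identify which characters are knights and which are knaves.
Noah is a knight.
Leo is a knave.
Ivy is a knight.

Verification:
- Noah (knight) says "Either Leo or Noah is a knight, but not both" - this is TRUE because Leo is a knave and Noah is a knight.
- Leo (knave) says "We are all the same type" - this is FALSE (a lie) because Noah and Ivy are knights and Leo is a knave.
- Ivy (knight) says "Noah tells the truth" - this is TRUE because Noah is a knight.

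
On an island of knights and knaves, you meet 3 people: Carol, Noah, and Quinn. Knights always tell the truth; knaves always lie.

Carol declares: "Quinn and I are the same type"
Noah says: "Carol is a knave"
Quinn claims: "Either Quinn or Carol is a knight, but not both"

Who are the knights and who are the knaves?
Carol is a knave.
Noah is a knight.
Quinn is a knight.

Verification:
- Carol (knave) says "Quinn and I are the same type" - this is FALSE (a lie) because Carol is a knave and Quinn is a knight.
- Noah (knight) says "Carol is a knave" - this is TRUE because Carol is a knave.
- Quinn (knight) says "Either Quinn or Carol is a knight, but not both" - this is TRUE because Quinn is a knight and Carol is a knave.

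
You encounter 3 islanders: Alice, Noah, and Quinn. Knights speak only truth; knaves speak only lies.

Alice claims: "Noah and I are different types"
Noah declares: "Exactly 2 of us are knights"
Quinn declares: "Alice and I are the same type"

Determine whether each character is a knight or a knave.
Alice is a knight.
Noah is a knave.
Quinn is a knave.

Verification:
- Alice (knight) says "Noah and I are different types" - this is TRUE because Alice is a knight and Noah is a knave.
- Noah (knave) says "Exactly 2 of us are knights" - this is FALSE (a lie) because there are 1 knights.
- Quinn (knave) says "Alice and I are the same type" - this is FALSE (a lie) because Quinn is a knave and Alice is a knight.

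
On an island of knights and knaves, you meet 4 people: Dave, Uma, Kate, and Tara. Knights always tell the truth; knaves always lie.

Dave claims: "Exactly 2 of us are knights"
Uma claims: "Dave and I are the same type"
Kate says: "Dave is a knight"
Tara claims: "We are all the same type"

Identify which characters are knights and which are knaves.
Dave is a knight.
Uma is a knave.
Kate is a knight.
Tara is a knave.

Verification:
- Dave (knight) says "Exactly 2 of us are knights" - this is TRUE because there are 2 knights.
- Uma (knave) says "Dave and I are the same type" - this is FALSE (a lie) because Uma is a knave and Dave is a knight.
- Kate (knight) says "Dave is a knight" - this is TRUE because Dave is a knight.
- Tara (knave) says "We are all the same type" - this is FALSE (a lie) because Dave and Kate are knights and Uma and Tara are knaves.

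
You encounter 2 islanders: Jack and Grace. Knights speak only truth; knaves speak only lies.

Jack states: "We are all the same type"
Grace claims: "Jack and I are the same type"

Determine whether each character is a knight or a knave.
Jack is a knight.
Grace is a knight.

Verification:
- Jack (knight) says "We are all the same type" - this is TRUE because Jack and Grace are knights.
- Grace (knight) says "Jack and I are the same type" - this is TRUE because Grace is a knight and Jack is a knight.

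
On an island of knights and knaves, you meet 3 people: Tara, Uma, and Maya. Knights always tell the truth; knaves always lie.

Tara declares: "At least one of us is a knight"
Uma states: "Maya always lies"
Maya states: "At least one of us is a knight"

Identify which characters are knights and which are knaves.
Tara is a knight.
Uma is a knave.
Maya is a knight.

Verification:
- Tara (knight) says "At least one of us is a knight" - this is TRUE because Tara and Maya are knights.
- Uma (knave) says "Maya always lies" - this is FALSE (a lie) because Maya is a knight.
- Maya (knight) says "At least one of us is a knight" - this is TRUE because Tara and Maya are knights.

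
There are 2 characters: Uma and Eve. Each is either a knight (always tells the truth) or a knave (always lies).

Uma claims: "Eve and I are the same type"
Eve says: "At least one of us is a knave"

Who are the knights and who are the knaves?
Uma is a knave.
Eve is a knight.

Verification:
- Uma (knave) says "Eve and I are the same type" - this is FALSE (a lie) because Uma is a knave and Eve is a knight.
- Eve (knight) says "At least one of us is a knave" - this is TRUE because Uma is a knave.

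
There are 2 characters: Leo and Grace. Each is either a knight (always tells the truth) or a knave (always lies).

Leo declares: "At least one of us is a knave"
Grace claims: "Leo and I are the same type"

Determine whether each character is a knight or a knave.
Leo is a knight.
Grace is a knave.

Verification:
- Leo (knight) says "At least one of us is a knave" - this is TRUE because Grace is a knave.
- Grace (knave) says "Leo and I are the same type" - this is FALSE (a lie) because Grace is a knave and Leo is a knight.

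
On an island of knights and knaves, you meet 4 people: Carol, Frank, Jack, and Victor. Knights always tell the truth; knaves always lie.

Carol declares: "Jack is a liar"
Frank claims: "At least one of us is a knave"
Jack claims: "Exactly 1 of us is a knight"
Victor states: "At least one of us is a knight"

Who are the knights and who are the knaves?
Carol is a knight.
Frank is a knight.
Jack is a knave.
Victor is a knight.

Verification:
- Carol (knight) says "Jack is a liar" - this is TRUE because Jack is a knave.
- Frank (knight) says "At least one of us is a knave" - this is TRUE because Jack is a knave.
- Jack (knave) says "Exactly 1 of us is a knight" - this is FALSE (a lie) because there are 3 knights.
- Victor (knight) says "At least one of us is a knight" - this is TRUE because Carol, Frank, and Victor are knights.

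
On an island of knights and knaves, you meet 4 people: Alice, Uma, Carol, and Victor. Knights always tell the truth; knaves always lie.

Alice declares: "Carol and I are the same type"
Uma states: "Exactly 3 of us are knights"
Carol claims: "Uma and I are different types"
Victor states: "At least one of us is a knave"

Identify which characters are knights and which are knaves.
Alice is a knave.
Uma is a knave.
Carol is a knight.
Victor is a knight.

Verification:
- Alice (knave) says "Carol and I are the same type" - this is FALSE (a lie) because Alice is a knave and Carol is a knight.
- Uma (knave) says "Exactly 3 of us are knights" - this is FALSE (a lie) because there are 2 knights.
- Carol (knight) says "Uma and I are different types" - this is TRUE because Carol is a knight and Uma is a knave.
- Victor (knight) says "At least one of us is a knave" - this is TRUE because Alice and Uma are knaves.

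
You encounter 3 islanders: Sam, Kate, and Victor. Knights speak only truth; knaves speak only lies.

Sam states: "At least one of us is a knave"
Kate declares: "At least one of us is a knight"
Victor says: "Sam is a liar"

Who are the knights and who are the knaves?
Sam is a knight.
Kate is a knight.
Victor is a knave.

Verification:
- Sam (knight) says "At least one of us is a knave" - this is TRUE because Victor is a knave.
- Kate (knight) says "At least one of us is a knight" - this is TRUE because Sam and Kate are knights.
- Victor (knave) says "Sam is a liar" - this is FALSE (a lie) because Sam is a knight.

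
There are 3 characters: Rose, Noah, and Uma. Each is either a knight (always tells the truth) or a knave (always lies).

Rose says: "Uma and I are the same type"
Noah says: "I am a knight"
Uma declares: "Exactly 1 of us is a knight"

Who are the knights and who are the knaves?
Rose is a knave.
Noah is a knave.
Uma is a knight.

Verification:
- Rose (knave) says "Uma and I are the same type" - this is FALSE (a lie) because Rose is a knave and Uma is a knight.
- Noah (knave) says "I am a knight" - this is FALSE (a lie) because Noah is a knave.
- Uma (knight) says "Exactly 1 of us is a knight" - this is TRUE because there are 1 knights.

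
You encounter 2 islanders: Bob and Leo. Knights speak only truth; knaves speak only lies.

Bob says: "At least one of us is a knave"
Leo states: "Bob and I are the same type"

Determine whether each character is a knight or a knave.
Bob is a knight.
Leo is a knave.

Verification:
- Bob (knight) says "At least one of us is a knave" - this is TRUE because Leo is a knave.
- Leo (knave) says "Bob and I are the same type" - this is FALSE (a lie) because Leo is a knave and Bob is a knight.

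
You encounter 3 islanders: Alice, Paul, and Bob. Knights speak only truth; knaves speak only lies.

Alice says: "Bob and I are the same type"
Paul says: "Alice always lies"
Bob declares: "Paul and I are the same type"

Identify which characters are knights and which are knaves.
Alice is a knave.
Paul is a knight.
Bob is a knight.

Verification:
- Alice (knave) says "Bob and I are the same type" - this is FALSE (a lie) because Alice is a knave and Bob is a knight.
- Paul (knight) says "Alice always lies" - this is TRUE because Alice is a knave.
- Bob (knight) says "Paul and I are the same type" - this is TRUE because Bob is a knight and Paul is a knight.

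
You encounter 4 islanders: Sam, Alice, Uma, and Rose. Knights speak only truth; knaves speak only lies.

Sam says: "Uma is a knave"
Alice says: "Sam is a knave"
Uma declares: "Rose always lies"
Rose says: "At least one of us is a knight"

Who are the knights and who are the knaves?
Sam is a knight.
Alice is a knave.
Uma is a knave.
Rose is a knight.

Verification:
- Sam (knight) says "Uma is a knave" - this is TRUE because Uma is a knave.
- Alice (knave) says "Sam is a knave" - this is FALSE (a lie) because Sam is a knight.
- Uma (knave) says "Rose always lies" - this is FALSE (a lie) because Rose is a knight.
- Rose (knight) says "At least one of us is a knight" - this is TRUE because Sam and Rose are knights.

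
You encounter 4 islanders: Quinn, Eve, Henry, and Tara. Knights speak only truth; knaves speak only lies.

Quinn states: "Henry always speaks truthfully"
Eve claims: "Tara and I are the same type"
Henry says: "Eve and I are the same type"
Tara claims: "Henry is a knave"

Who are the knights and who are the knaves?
Quinn is a knave.
Eve is a knight.
Henry is a knave.
Tara is a knight.

Verification:
- Quinn (knave) says "Henry always speaks truthfully" - this is FALSE (a lie) because Henry is a knave.
- Eve (knight) says "Tara and I are the same type" - this is TRUE because Eve is a knight and Tara is a knight.
- Henry (knave) says "Eve and I are the same type" - this is FALSE (a lie) because Henry is a knave and Eve is a knight.
- Tara (knight) says "Henry is a knave" - this is TRUE because Henry is a knave.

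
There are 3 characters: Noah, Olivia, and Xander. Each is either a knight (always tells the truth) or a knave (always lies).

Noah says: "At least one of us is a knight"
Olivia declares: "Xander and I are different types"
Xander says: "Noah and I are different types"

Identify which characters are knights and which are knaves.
Noah is a knave.
Olivia is a knave.
Xander is a knave.

Verification:
- Noah (knave) says "At least one of us is a knight" - this is FALSE (a lie) because no one is a knight.
- Olivia (knave) says "Xander and I are different types" - this is FALSE (a lie) because Olivia is a knave and Xander is a knave.
- Xander (knave) says "Noah and I are different types" - this is FALSE (a lie) because Xander is a knave and Noah is a knave.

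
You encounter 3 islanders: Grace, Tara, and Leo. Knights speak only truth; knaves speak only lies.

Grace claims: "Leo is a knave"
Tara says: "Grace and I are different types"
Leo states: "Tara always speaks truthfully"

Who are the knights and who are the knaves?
Grace is a knave.
Tara is a knight.
Leo is a knight.

Verification:
- Grace (knave) says "Leo is a knave" - this is FALSE (a lie) because Leo is a knight.
- Tara (knight) says "Grace and I are different types" - this is TRUE because Tara is a knight and Grace is a knave.
- Leo (knight) says "Tara always speaks truthfully" - this is TRUE because Tara is a knight.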